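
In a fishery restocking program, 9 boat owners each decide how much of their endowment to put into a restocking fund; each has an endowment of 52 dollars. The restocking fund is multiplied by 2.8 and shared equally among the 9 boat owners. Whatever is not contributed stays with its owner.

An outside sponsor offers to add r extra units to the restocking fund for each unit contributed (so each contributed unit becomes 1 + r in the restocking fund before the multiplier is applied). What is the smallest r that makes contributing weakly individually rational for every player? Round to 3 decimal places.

With matching at rate r, one contributed unit becomes (1 + r) in the restocking fund and returns 2.8 × (1 + r) / 9 to the contributor.
Setting this equal to 1: 1 + r = 9/2.8 = 3.2143.
So the minimum matching rate is r = 3.2143 − 1 = 2.214.

2.214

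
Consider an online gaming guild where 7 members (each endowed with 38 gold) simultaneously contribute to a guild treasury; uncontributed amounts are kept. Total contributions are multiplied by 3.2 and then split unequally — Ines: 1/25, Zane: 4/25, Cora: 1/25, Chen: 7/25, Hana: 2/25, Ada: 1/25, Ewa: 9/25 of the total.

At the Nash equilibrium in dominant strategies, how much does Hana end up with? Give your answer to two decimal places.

Each unit j contributes comes back to j as 3.2 × (j's share), so j prefers to contribute only if that share exceeds 1/3.2 = 0.3125; otherwise keeping the unit dominates.
Only Ewa (9/25) clears that bar, contributing 38; the remaining 6 contribute 0. Total contributed: 38.
Hana keeps 38 and receives 3.2 × 38 × 2/25 = 9.73 from the guild treasury, for a payoff of 47.73.

47.73 gold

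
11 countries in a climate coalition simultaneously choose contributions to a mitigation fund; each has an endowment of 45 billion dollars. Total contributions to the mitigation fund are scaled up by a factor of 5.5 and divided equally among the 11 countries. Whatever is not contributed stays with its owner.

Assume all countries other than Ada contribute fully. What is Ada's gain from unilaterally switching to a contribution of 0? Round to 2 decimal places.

Switching from a contribution of 45 to 0 lets Ada keep an extra 45 billion dollars, but lowers the mitigation fund by 45, which costs Ada their own share of that drop: 5.5/11 × 45 = 22.50.
Net gain = 45 − 22.50 = 22.50. The private return per contributed unit (0.5000) is below 1, so free-riding is indeed the best response regardless of what the others do.

22.50 billion dollars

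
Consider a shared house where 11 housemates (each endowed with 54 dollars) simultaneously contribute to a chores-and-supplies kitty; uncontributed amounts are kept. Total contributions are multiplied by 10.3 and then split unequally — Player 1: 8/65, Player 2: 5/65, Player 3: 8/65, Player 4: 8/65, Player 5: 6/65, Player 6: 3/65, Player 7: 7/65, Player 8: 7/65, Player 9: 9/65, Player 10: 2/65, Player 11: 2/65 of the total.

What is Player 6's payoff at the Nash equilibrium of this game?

Each unit j contributes comes back to j as 10.3 × (j's share), so j prefers to contribute only if that share exceeds 1/10.3 = 0.0971; otherwise keeping the unit dominates.
Player 1, Player 3, Player 4, Player 7, Player 8 and Player 9 are above the threshold, contributing 54 each; the remaining 5 contribute 0. Total contributed: 324.
Player 6 keeps 54 and receives 10.3 × 324 × 3/65 = 154.02 from the chores-and-supplies kitty, for a payoff of 208.02.

208.02 dollars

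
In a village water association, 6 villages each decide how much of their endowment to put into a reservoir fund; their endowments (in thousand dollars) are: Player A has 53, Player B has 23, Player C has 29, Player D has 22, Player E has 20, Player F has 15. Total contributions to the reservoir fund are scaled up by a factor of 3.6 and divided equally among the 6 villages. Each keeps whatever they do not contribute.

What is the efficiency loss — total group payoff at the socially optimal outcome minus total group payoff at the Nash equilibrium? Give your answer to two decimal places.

The private return per contributed unit is 3.6/6 = 0.6000 < 1 for every player regardless of endowment, so the Nash equilibrium is zero contribution and the group total is Σ E_j = 53 + 23 + 29 + 22 + 20 + 15 = 162.
Each contributed unit returns 3.600 to the group, so the social optimum is full contribution by everyone: group total = 3.600 × 162 = 583.20.
Efficiency loss = (3.600 − 1) × 162 = 421.20.

421.20 thousand dollars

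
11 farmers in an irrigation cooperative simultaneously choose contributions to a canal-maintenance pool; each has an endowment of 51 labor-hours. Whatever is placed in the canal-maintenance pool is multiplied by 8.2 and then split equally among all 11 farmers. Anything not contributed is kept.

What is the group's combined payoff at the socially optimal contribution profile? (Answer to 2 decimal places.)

Each contributed unit returns 8.200 to the group as a whole (0.7455 to each of 11 players), which exceeds 1, so the social optimum is full contribution: group total = 8.200 × 561 = 4600.20.

4600.20 labor-hours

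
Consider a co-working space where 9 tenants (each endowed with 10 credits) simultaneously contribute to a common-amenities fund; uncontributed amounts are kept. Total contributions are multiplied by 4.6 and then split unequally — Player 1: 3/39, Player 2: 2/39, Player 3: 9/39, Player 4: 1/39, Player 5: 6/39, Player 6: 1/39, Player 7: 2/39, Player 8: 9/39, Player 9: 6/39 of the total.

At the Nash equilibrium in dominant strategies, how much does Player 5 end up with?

For player j, contributing a unit is worthwhile iff 4.6 × (j's share) ≥ 1, i.e. iff j's share is at least 0.2174.
Player 3 and Player 8 clear that bar, contributing 10 each; the remaining 7 contribute 0. Total contributed: 20.
Player 5 keeps 10 and receives 4.6 × 20 × 6/39 = 14.15 from the common-amenities fund, for a payoff of 24.15.

24.15 credits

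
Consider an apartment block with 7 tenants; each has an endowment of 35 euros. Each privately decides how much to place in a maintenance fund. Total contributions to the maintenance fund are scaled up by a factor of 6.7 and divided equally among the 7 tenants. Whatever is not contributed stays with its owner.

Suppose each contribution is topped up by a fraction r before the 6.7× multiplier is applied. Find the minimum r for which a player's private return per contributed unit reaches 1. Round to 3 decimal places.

0.045

With matching at rate r, one contributed unit becomes (1 + r) in the maintenance fund and returns 6.7 × (1 + r) / 7 to the contributor.
Setting this equal to 1: 1 + r = 7/6.7 = 1.0448.
So the minimum matching rate is r = 1.0448 − 1 = 0.045.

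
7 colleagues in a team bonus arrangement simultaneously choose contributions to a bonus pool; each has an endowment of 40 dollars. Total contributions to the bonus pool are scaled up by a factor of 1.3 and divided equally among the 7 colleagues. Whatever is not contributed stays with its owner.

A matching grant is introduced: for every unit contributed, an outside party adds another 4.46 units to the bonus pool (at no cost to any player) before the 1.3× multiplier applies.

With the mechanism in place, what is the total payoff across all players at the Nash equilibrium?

1987.44 dollars

The effective private return per unit is now 1.3 × 5.46 / 7 = 1.0140 > 1, so every player's dominant strategy flips to full contribution.
So the Nash equilibrium is full contribution by all 7; the group earns 1.3 × 5.46 × 280 = 1987.44.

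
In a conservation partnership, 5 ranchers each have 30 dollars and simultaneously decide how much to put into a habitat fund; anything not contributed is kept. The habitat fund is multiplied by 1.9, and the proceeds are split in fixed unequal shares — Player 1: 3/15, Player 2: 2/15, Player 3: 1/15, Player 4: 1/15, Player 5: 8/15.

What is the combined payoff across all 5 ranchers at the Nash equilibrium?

For player j, contributing a unit is worthwhile iff 1.9 × (j's share) ≥ 1, i.e. iff j's share is at least 0.5263.
The only share above 0.5263 is Player 5's 8/15, contributing 30; the remaining 4 contribute 0. Total contributed: 30.
The habitat fund pays out 1.9 × 30 = 57.00 in total (split across the unequal shares, but the aggregate is all that matters for the group sum).
The 4 free-riders keep 30 each, adding 120. Group total = 120 + 57.00 = 177.00.

177.00 dollars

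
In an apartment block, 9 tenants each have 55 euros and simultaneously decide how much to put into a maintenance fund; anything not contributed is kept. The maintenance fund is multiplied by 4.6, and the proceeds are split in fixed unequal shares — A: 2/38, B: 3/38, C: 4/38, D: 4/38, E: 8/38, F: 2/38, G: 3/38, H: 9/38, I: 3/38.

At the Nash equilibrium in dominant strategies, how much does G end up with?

74.97 euros

Each unit j contributes comes back to j as 4.6 × (j's share), so j prefers to contribute only if that share exceeds 1/4.6 = 0.2174; otherwise keeping the unit dominates.
Only H (9/38) clears that bar, contributing 55; the remaining 8 contribute 0. Total contributed: 55.
G keeps 55 and receives 4.6 × 55 × 3/38 = 19.97 from the maintenance fund, for a payoff of 74.97.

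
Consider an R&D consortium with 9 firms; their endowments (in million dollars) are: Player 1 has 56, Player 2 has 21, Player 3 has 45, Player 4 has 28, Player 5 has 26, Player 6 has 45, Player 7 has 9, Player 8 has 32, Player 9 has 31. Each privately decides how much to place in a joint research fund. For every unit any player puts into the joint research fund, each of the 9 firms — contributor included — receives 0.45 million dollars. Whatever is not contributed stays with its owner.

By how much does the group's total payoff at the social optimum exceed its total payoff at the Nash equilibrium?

893.65 million dollars

The private return per contributed unit is 0.45 < 1 for everyone, so the Nash equilibrium is zero contribution and the group total is Σ E_j = 56 + 21 + 45 + 28 + 26 + 45 + 9 + 32 + 31 = 293.
Each contributed unit returns 4.050 to the group, so the social optimum is full contribution by everyone: group total = 4.050 × 293 = 1186.65.
Efficiency loss = (4.050 − 1) × 293 = 893.65.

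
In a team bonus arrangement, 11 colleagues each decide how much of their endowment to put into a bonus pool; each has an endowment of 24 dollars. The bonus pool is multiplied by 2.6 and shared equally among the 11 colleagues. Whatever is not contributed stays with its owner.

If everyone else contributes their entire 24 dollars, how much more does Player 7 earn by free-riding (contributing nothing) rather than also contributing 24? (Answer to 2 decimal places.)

Switching from a contribution of 24 to 0 lets Player 7 keep an extra 24 dollars, but lowers the bonus pool by 24, which costs Player 7 their own share of that drop: 2.6/11 × 24 = 5.67.
Net gain = 24 − 5.67 = 18.33. The private return per contributed unit (0.2364) is below 1, so free-riding is indeed the best response regardless of what the others do.

18.33 dollars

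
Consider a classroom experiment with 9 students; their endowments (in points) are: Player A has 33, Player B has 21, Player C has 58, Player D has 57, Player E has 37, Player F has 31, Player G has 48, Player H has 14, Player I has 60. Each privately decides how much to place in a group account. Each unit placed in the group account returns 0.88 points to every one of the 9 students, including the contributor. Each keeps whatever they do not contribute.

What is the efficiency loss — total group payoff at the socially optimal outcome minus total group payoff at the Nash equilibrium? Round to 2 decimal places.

2484.28 points

The private return per contributed unit is 0.88 < 1 for everyone, so the Nash equilibrium is zero contribution and the group total is Σ E_j = 33 + 21 + 58 + 57 + 37 + 31 + 48 + 14 + 60 = 359.
Each contributed unit returns 7.920 to the group, so the social optimum is full contribution by everyone: group total = 7.920 × 359 = 2843.28.
Efficiency loss = (7.920 − 1) × 359 = 2484.28.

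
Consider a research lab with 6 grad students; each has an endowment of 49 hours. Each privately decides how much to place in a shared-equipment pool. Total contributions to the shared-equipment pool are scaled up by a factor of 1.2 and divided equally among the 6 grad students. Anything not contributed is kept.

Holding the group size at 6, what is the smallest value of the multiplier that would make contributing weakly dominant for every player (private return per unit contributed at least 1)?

6

A contributed unit returns (multiplier)/6 to its contributor.
This reaches 1 exactly when the multiplier is 6.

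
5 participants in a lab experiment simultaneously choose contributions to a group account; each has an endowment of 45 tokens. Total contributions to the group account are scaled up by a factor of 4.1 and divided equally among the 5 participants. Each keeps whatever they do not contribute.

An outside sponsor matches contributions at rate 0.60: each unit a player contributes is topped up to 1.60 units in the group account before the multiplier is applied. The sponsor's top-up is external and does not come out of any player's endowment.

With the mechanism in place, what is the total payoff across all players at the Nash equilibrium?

1476.00 tokens

The effective private return per unit is now 4.1 × 1.60 / 5 = 1.3120 > 1, so every player's dominant strategy flips to full contribution.
So the Nash equilibrium is full contribution by all 5; the group earns 4.1 × 1.60 × 225 = 1476.00.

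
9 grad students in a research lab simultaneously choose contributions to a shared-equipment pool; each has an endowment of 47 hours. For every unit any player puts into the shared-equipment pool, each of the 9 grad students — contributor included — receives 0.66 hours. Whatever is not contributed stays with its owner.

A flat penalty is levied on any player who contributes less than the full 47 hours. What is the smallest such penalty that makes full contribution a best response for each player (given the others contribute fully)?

15.98 hours

Given the others contribute fully, the best deviation is to contribute 0 (any partial contribution still incurs the fine and gives up units whose private return 0.66 is below 1).
Deviating from 47 to 0 saves 47 hours but forfeits the deviator's share of the drop in the shared-equipment pool: 0.66 × 47 = 31.02.
So the deviation gain is 47 − 31.02 = 15.98, and the fine must be at least 15.98 hours to wipe it out.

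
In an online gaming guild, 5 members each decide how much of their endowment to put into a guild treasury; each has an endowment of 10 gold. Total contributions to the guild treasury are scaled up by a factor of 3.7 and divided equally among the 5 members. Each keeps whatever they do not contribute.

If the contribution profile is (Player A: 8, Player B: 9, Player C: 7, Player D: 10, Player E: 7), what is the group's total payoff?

160.70 gold

Total contributed: 8 + 9 + 7 + 10 + 7 = 41; total kept: 5 × 10 − 41 = 9.
The guild treasury pays out 3.7 × 41 = 151.70 in aggregate.
Group total = 9 + 151.70 = 160.70.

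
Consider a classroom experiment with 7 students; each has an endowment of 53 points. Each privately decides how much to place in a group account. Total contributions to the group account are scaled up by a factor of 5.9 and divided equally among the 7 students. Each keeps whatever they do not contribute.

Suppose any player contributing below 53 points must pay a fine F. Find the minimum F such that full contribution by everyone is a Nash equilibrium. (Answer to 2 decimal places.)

Given the others contribute fully, the best deviation is to contribute 0 (any partial contribution still incurs the fine and gives up units whose private return 0.8429 is below 1).
Deviating from 53 to 0 saves 53 points but forfeits the deviator's share of the drop in the group account: 5.9/7 × 53 = 44.67.
So the deviation gain is 53 − 44.67 = 8.33, and the fine must be at least 8.33 points to wipe it out.

8.33 points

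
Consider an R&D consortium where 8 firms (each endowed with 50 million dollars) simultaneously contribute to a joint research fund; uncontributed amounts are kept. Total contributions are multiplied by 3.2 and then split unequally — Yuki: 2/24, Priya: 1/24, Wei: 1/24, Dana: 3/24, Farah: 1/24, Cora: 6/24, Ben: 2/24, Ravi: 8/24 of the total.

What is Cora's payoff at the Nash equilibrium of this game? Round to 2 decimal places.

90.00 million dollars

Player j's private return per contributed unit is 3.2 × (j's share). Contributing is weakly dominant for j when that share is at least 1/3.2 = 0.3125, and contributing 0 is dominant otherwise.
The only share above 0.3125 is Ravi's 8/24, contributing 50; the remaining 7 contribute 0. Total contributed: 50.
Cora keeps 50 and receives 3.2 × 50 × 6/24 = 40.00 from the joint research fund, for a payoff of 90.00.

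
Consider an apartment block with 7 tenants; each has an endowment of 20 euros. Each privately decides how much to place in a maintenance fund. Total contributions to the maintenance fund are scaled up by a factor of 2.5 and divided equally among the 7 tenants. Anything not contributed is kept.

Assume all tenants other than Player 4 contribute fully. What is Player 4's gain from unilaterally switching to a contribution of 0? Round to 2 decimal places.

12.86 euros

Switching from a contribution of 20 to 0 lets Player 4 keep an extra 20 euros, but lowers the maintenance fund by 20, which costs Player 4 their own share of that drop: 2.5/7 × 20 = 7.14.
Net gain = 20 − 7.14 = 12.86. The private return per contributed unit (0.3571) is below 1, so free-riding is indeed the best response regardless of what the others do.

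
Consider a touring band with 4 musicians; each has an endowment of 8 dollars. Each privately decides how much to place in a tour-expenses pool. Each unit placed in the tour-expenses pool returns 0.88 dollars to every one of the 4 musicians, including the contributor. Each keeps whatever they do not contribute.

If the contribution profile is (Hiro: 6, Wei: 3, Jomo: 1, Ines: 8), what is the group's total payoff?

77.36 dollars

Total contributed: 6 + 3 + 1 + 8 = 18; total kept: 4 × 8 − 18 = 14.
The tour-expenses pool pays out 0.88 × 4 × 18 = 63.36 in aggregate.
Group total = 14 + 63.36 = 77.36.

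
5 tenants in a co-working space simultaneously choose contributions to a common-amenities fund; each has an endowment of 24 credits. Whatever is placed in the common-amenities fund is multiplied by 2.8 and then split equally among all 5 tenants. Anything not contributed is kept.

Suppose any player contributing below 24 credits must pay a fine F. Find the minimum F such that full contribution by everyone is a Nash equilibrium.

10.56 credits

Given the others contribute fully, the best deviation is to contribute 0 (any partial contribution still incurs the fine and gives up units whose private return 0.5600 is below 1).
Deviating from 24 to 0 saves 24 credits but forfeits the deviator's share of the drop in the common-amenities fund: 2.8/5 × 24 = 13.44.
So the deviation gain is 24 − 13.44 = 10.56, and the fine must be at least 10.56 credits to wipe it out.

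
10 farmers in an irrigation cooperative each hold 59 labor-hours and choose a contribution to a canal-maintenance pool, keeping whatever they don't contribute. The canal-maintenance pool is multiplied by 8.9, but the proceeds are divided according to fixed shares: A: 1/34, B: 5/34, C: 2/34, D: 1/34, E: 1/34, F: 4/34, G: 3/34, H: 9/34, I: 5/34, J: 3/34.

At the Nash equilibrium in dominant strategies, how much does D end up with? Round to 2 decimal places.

120.78 labor-hours

For player j, contributing a unit is worthwhile iff 8.9 × (j's share) ≥ 1, i.e. iff j's share is at least 0.1124.
B, F, H and I clear that bar, contributing 59 each; the remaining 6 contribute 0. Total contributed: 236.
D keeps 59 and receives 8.9 × 236 × 1/34 = 61.78 from the canal-maintenance pool, for a payoff of 120.78.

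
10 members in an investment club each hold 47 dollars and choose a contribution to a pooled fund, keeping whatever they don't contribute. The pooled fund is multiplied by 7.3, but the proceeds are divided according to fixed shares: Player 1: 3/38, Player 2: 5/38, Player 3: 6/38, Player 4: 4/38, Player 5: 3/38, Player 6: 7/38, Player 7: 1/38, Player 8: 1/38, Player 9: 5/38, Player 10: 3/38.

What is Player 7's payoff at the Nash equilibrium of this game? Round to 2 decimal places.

A player with share s gets back 7.3·s per unit contributed, so full contribution is dominant for anyone with s > 1/7.3 = 0.1370 and zero contribution is dominant for anyone below.
The shares above 0.1370 belong to Player 3 and Player 6, contributing 47 each; the remaining 8 contribute 0. Total contributed: 94.
Player 7 keeps 47 and receives 7.3 × 94 × 1/38 = 18.06 from the pooled fund, for a payoff of 65.06.

65.06 dollars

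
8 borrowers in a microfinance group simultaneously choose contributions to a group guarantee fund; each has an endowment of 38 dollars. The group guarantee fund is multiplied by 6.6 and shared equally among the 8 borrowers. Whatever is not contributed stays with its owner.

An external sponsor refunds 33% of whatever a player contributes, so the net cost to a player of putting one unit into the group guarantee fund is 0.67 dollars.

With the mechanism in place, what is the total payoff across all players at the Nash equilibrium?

With the mechanism, a contributed unit returns (6.6/8) / 0.67 = 1.2313 per unit of net cost to the contributor — now above 1 — so contributing fully is weakly dominant for every player.
So the Nash equilibrium is full contribution by all 8; the group earns 8 × (38 × 0.33 + 6.6 × 38) = 2106.72.

2106.72 dollars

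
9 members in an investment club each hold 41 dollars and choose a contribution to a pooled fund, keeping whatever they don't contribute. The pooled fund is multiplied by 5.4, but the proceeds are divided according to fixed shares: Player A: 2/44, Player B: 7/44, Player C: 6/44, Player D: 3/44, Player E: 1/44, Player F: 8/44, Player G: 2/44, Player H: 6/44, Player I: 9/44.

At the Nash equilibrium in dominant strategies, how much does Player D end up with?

Each unit j contributes comes back to j as 5.4 × (j's share), so j prefers to contribute only if that share exceeds 1/5.4 = 0.1852; otherwise keeping the unit dominates.
Player I alone (share 9/44) is above the threshold, contributing 41; the remaining 8 contribute 0. Total contributed: 41.
Player D keeps 41 and receives 5.4 × 41 × 3/44 = 15.10 from the pooled fund, for a payoff of 56.10.

56.10 dollars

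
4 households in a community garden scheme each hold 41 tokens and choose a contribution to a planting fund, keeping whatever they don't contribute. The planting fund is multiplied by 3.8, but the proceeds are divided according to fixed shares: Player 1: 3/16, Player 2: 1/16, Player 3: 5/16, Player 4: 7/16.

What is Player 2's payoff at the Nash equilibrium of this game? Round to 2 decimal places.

Player j's private return per contributed unit is 3.8 × (j's share). Contributing is weakly dominant for j when that share is at least 1/3.8 = 0.2632, and contributing 0 is dominant otherwise.
Player 3 and Player 4 clear that bar, contributing 41 each; the remaining 2 contribute 0. Total contributed: 82.
Player 2 keeps 41 and receives 3.8 × 82 × 1/16 = 19.48 from the planting fund, for a payoff of 60.48.

60.48 tokens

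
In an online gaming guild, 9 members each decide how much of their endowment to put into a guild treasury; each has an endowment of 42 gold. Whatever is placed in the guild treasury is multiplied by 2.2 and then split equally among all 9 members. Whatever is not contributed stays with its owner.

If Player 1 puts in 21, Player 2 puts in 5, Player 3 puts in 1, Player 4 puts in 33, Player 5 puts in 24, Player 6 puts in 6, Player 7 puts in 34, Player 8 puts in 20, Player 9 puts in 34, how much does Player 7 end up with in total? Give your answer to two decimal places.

51.51 gold

Total contributed: 21 + 5 + 1 + 33 + 24 + 6 + 34 + 20 + 34 = 178.
Each receives 2.2 × 178 / 9 = 43.51 from the guild treasury.
Player 7 keeps 42 − 34 = 8, so Player 7's payoff is 8 + 43.51 = 51.51.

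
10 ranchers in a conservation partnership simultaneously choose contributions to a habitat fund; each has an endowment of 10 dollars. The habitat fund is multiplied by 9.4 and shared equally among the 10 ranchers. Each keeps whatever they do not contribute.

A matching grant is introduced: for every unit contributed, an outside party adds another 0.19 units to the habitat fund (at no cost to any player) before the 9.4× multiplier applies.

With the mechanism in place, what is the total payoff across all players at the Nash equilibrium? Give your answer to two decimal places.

1118.60 dollars

With the mechanism, a contributed unit returns 9.4 × 1.19 / 10 = 1.1186 per unit of net cost to the contributor — now above 1 — so contributing fully is weakly dominant for every player.
At the Nash equilibrium everyone contributes 10. Group total payoff = 9.4 × 1.19 × 100 = 1118.60.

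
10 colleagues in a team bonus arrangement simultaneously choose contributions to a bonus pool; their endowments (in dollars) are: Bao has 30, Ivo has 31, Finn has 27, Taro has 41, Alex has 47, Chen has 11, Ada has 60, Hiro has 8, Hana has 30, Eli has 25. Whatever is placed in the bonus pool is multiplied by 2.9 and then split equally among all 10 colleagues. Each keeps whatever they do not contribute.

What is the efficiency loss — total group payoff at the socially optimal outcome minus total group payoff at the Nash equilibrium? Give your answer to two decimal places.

589.00 dollars

The private return per contributed unit is 2.9/10 = 0.2900 < 1 for every player regardless of endowment, so the Nash equilibrium is zero contribution and the group total is Σ E_j = 30 + 31 + 27 + 41 + 47 + 11 + 60 + 8 + 30 + 25 = 310.
Each contributed unit returns 2.900 to the group, so the social optimum is full contribution by everyone: group total = 2.900 × 310 = 899.00.
Efficiency loss = (2.900 − 1) × 310 = 589.00.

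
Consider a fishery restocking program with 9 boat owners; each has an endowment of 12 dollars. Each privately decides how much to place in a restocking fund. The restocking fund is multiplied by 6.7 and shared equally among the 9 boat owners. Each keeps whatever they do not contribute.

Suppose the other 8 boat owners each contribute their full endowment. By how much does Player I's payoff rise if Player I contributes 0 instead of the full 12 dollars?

3.07 dollars

Switching from a contribution of 12 to 0 lets Player I keep an extra 12 dollars, but lowers the restocking fund by 12, which costs Player I their own share of that drop: 6.7/9 × 12 = 8.93.
Net gain = 12 − 8.93 = 3.07. The private return per contributed unit (0.7444) is below 1, so free-riding is indeed the best response regardless of what the others do.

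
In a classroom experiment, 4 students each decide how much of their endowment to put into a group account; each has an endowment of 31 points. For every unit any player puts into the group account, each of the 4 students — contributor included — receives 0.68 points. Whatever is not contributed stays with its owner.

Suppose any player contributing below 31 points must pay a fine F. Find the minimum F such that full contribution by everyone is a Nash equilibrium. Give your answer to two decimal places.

9.92 points

Given the others contribute fully, the best deviation is to contribute 0 (any partial contribution still incurs the fine and gives up units whose private return 0.68 is below 1).
Deviating from 31 to 0 saves 31 points but forfeits the deviator's share of the drop in the group account: 0.68 × 31 = 21.08.
So the deviation gain is 31 − 21.08 = 9.92, and the fine must be at least 9.92 points to wipe it out.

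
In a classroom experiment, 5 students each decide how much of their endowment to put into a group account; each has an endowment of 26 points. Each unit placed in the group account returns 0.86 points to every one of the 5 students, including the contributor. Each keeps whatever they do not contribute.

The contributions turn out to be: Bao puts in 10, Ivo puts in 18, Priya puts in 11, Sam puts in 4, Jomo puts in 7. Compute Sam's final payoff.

Total contributed: 10 + 18 + 11 + 4 + 7 = 50.
Each receives 0.86 × 50 = 43.00 from the group account.
Sam keeps 26 − 4 = 22, so Sam's payoff is 22 + 43.00 = 65.00.

65.00 points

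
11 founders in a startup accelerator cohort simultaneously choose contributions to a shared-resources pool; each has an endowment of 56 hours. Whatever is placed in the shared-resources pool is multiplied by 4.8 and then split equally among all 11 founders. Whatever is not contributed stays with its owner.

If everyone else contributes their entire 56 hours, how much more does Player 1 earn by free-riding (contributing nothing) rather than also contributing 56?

31.56 hours

Switching from a contribution of 56 to 0 lets Player 1 keep an extra 56 hours, but lowers the shared-resources pool by 56, which costs Player 1 their own share of that drop: 4.8/11 × 56 = 24.44.
Net gain = 56 − 24.44 = 31.56. The private return per contributed unit (0.4364) is below 1, so free-riding is indeed the best response regardless of what the others do.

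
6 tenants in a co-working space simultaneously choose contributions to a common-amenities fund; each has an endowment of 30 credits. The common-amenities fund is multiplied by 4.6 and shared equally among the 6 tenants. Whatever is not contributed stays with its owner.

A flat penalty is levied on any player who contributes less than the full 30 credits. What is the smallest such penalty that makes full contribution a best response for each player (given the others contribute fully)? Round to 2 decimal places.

7.00 credits

Given the others contribute fully, the best deviation is to contribute 0 (any partial contribution still incurs the fine and gives up units whose private return 0.7667 is below 1).
Deviating from 30 to 0 saves 30 credits but forfeits the deviator's share of the drop in the common-amenities fund: 4.6/6 × 30 = 23.00.
So the deviation gain is 30 − 23.00 = 7.00, and the fine must be at least 7.00 credits to wipe it out.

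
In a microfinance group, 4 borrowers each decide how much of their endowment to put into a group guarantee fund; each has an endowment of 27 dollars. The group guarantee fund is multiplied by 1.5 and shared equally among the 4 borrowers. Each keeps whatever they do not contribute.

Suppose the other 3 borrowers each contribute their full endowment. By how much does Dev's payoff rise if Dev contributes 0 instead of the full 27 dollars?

Switching from a contribution of 27 to 0 lets Dev keep an extra 27 dollars, but lowers the group guarantee fund by 27, which costs Dev their own share of that drop: 1.5/4 × 27 = 10.12.
Net gain = 27 − 10.12 = 16.88. The private return per contributed unit (0.3750) is below 1, so free-riding is indeed the best response regardless of what the others do.

16.88 dollars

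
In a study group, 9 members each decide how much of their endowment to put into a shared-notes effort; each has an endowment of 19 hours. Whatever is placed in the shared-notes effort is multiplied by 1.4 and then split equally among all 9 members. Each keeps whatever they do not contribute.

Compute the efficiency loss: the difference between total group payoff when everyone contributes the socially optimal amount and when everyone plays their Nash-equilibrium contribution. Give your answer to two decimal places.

Each contributed unit returns 1.4/9 = 0.1556 to its contributor — below 1 — so contributing 0 is dominant for every player. At the Nash equilibrium everyone keeps their 19, and the group total is 9 × 19 = 171.
Each contributed unit returns 1.400 to the group as a whole (0.1556 to each of 9 players), which exceeds 1, so the social optimum is full contribution: group total = 1.400 × 171 = 239.40.
Efficiency loss = 239.40 − 171 = 68.40.

68.40 hours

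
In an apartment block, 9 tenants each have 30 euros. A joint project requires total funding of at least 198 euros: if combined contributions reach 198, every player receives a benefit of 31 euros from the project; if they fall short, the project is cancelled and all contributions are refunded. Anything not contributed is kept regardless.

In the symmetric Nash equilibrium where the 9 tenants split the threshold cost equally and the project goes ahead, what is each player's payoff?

39 euros

Equal share of the threshold: 198/9 = 22.
At this profile no one gains by cutting their contribution: any cut drops the total below 198, the project is cancelled, contributions are refunded, and the deviator ends with 30, which is less than 30 − 22 + 31 = 39. Contributing more than 22 just wastes the excess. So contributing exactly 22 is a best response.
Each player's payoff: 30 − 22 + 31 = 39.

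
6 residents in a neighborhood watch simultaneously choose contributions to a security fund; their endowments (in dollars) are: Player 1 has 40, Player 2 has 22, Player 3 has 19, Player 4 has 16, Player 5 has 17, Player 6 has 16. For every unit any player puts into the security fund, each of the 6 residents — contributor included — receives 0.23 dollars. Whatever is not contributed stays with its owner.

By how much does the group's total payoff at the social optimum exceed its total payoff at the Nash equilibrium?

49.40 dollars

The private return per contributed unit is 0.23 < 1 for everyone, so the Nash equilibrium is zero contribution and the group total is Σ E_j = 40 + 22 + 19 + 16 + 17 + 16 = 130.
Each contributed unit returns 1.380 to the group, so the social optimum is full contribution by everyone: group total = 1.380 × 130 = 179.40.
Efficiency loss = (1.380 − 1) × 130 = 49.40.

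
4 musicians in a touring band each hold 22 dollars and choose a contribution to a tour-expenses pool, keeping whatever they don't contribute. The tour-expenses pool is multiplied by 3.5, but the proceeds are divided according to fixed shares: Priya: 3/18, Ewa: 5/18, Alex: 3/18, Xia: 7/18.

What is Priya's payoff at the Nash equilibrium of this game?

Player j's private return per contributed unit is 3.5 × (j's share). Contributing is weakly dominant for j when that share is at least 1/3.5 = 0.2857, and contributing 0 is dominant otherwise.
The only share above 0.2857 is Xia's 7/18, contributing 22; the remaining 3 contribute 0. Total contributed: 22.
Priya keeps 22 and receives 3.5 × 22 × 3/18 = 12.83 from the tour-expenses pool, for a payoff of 34.83.

34.83 dollars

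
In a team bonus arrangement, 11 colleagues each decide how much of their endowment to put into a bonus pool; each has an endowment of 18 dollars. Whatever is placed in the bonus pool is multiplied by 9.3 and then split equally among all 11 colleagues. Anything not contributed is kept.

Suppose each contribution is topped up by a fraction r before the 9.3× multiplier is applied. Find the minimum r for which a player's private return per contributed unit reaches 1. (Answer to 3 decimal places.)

0.183

With matching at rate r, one contributed unit becomes (1 + r) in the bonus pool and returns 9.3 × (1 + r) / 11 to the contributor.
Setting this equal to 1: 1 + r = 11/9.3 = 1.1828.
So the minimum matching rate is r = 1.1828 − 1 = 0.183.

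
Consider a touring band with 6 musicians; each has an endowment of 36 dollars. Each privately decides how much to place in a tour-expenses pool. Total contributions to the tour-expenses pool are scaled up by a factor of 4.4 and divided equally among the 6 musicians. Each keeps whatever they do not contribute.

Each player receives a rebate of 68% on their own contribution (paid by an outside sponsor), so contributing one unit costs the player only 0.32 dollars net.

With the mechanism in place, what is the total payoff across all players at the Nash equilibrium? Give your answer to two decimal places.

Under the mechanism each unit contributed yields (4.4/6) / 0.32 = 2.2917 back to its contributor per unit of net cost, which exceeds 1, making full contribution the dominant choice for everyone.
At the Nash equilibrium everyone contributes 36. Group total payoff = 6 × (36 × 0.68 + 4.4 × 36) = 1097.28.

1097.28 dollars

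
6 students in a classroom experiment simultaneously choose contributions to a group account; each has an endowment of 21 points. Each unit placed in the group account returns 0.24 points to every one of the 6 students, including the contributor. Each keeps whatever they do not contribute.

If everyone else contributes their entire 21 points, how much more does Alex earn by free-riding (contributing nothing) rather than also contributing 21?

Switching from a contribution of 21 to 0 lets Alex keep an extra 21 points, but lowers the group account by 21, which costs Alex their own share of that drop: 0.24 × 21 = 5.04.
Net gain = 21 − 5.04 = 15.96. The private return per contributed unit (0.24) is below 1, so free-riding is indeed the best response regardless of what the others do.

15.96 points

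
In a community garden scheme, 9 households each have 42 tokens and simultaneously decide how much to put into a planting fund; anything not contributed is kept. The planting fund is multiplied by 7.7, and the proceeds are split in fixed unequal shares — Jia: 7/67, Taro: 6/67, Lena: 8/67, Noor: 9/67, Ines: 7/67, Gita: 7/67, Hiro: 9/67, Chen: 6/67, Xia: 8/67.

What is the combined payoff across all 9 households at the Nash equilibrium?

940.80 tokens

A player with share s gets back 7.7·s per unit contributed, so full contribution is dominant for anyone with s > 1/7.7 = 0.1299 and zero contribution is dominant for anyone below.
Noor and Hiro clear that bar, contributing 42 each; the remaining 7 contribute 0. Total contributed: 84.
The planting fund pays out 7.7 × 84 = 646.80 in total (split across the unequal shares, but the aggregate is all that matters for the group sum).
The 7 free-riders keep 42 each, adding 294. Group total = 294 + 646.80 = 940.80.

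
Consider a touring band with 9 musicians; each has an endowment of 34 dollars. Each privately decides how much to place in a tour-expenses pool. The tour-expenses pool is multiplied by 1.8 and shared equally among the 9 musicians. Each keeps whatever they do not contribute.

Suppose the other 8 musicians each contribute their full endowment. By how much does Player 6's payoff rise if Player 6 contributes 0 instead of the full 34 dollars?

27.20 dollars

Switching from a contribution of 34 to 0 lets Player 6 keep an extra 34 dollars, but lowers the tour-expenses pool by 34, which costs Player 6 their own share of that drop: 1.8/9 × 34 = 6.80.
Net gain = 34 − 6.80 = 27.20. The private return per contributed unit (0.2000) is below 1, so free-riding is indeed the best response regardless of what the others do.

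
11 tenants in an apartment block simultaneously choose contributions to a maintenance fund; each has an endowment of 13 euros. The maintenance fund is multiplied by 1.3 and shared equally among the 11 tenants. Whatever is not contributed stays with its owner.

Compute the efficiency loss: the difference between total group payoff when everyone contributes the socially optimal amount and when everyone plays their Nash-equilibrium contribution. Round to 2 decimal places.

42.90 euros

Each contributed unit returns 1.3/11 = 0.1182 to its contributor — below 1 — so contributing 0 is dominant for every player. At the Nash equilibrium everyone keeps their 13, and the group total is 11 × 13 = 143.
Each contributed unit returns 1.300 to the group as a whole (0.1182 to each of 11 players), which exceeds 1, so the social optimum is full contribution: group total = 1.300 × 143 = 185.90.
Efficiency loss = 185.90 − 143 = 42.90.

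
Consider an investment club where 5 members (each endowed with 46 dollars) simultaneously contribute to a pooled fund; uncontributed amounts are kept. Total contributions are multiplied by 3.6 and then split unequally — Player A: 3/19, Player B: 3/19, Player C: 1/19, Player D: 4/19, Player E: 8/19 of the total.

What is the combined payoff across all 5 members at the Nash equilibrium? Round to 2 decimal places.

A player with share s gets back 3.6·s per unit contributed, so full contribution is dominant for anyone with s > 1/3.6 = 0.2778 and zero contribution is dominant for anyone below.
Only Player E (8/19) clears that bar, contributing 46; the remaining 4 contribute 0. Total contributed: 46.
The pooled fund pays out 3.6 × 46 = 165.60 in total (split across the unequal shares, but the aggregate is all that matters for the group sum).
The 4 free-riders keep 46 each, adding 184. Group total = 184 + 165.60 = 349.60.

349.60 dollars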